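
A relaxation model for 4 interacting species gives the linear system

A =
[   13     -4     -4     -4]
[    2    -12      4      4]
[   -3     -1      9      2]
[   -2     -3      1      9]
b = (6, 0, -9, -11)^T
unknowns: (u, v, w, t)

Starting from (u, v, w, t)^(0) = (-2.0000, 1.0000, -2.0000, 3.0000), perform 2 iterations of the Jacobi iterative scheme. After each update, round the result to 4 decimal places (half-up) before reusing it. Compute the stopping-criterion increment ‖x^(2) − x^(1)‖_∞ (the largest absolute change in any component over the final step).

1.8281

Iteration 1:
  u = (6 - (-4)·1.0000 - (-4)·-2.0000 - (-4)·3.0000) / (13) = 1.0769
  v = (0 - (2)·-2.0000 - (4)·-2.0000 - (4)·3.0000) / (-12) = 0.0000
  w = (-9 - (-3)·-2.0000 - (-1)·1.0000 - (2)·3.0000) / (9) = -2.2222
  t = (-11 - (-2)·-2.0000 - (-3)·1.0000 - (1)·-2.0000) / (9) = -1.1111
Iteration 2:
  u = (6 - (-4)·0.0000 - (-4)·-2.2222 - (-4)·-1.1111) / (13) = -0.5641
  v = (0 - (2)·1.0769 - (4)·-2.2222 - (4)·-1.1111) / (-12) = -0.9316
  w = (-9 - (-3)·1.0769 - (-1)·0.0000 - (2)·-1.1111) / (9) = -0.3941
  t = (-11 - (-2)·1.0769 - (-3)·0.0000 - (1)·-2.2222) / (9) = -0.7360
Change: (-1.6410, -0.9316, 1.8281, 0.3751) → max |·| = 1.8281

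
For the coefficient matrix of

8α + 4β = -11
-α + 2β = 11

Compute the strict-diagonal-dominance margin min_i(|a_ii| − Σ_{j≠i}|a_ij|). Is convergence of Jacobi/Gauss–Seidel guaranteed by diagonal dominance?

1

row 1: |8| − (4) = 4
row 2: |2| − (1) = 1
minimum over rows = 1 → strictly diagonally dominant (convergence guaranteed)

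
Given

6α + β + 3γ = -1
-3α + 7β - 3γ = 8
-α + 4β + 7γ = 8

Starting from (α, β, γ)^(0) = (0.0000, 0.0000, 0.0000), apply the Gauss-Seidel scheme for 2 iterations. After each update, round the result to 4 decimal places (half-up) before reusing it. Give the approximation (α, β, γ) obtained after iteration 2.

(-0.5986, 1.1035, 0.4268)

Iteration 1:
  α = (-1 - (1)·0.0000 - (3)·0.0000) / (6) = -0.1667
  β = (8 - (-3)·-0.1667 - (-3)·0.0000) / (7) = 1.0714
  γ = (8 - (-1)·-0.1667 - (4)·1.0714) / (7) = 0.5068
Iteration 2:
  α = (-1 - (1)·1.0714 - (3)·0.5068) / (6) = -0.5986
  β = (8 - (-3)·-0.5986 - (-3)·0.5068) / (7) = 1.1035
  γ = (8 - (-1)·-0.5986 - (4)·1.1035) / (7) = 0.4268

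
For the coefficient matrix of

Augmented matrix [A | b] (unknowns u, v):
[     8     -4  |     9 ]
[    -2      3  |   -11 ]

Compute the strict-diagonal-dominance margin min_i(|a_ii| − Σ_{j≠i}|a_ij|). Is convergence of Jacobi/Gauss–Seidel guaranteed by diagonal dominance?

1

row 1: |8| − (4) = 4
row 2: |3| − (2) = 1
minimum over rows = 1 → strictly diagonally dominant (convergence guaranteed)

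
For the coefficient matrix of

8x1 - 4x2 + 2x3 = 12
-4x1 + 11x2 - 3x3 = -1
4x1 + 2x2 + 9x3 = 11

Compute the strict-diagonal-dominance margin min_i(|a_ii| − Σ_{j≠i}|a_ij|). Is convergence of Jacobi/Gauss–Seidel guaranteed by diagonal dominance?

row 1: |8| − (4+2) = 2
row 2: |11| − (4+3) = 4
row 3: |9| − (4+2) = 3
minimum over rows = 2 → strictly diagonally dominant (convergence guaranteed)

2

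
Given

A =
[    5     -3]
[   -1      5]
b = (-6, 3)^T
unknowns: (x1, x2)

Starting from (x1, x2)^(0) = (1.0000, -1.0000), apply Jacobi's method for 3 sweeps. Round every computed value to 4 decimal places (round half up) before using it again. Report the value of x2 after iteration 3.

0.4560

Iteration 1:
  x1 = (-6 - (-3)·-1.0000) / (5) = -1.8000
  x2 = (3 - (-1)·1.0000) / (5) = 0.8000
Iteration 2:
  x1 = (-6 - (-3)·0.8000) / (5) = -0.7200
  x2 = (3 - (-1)·-1.8000) / (5) = 0.2400
Iteration 3:
  x1 = (-6 - (-3)·0.2400) / (5) = -1.0560
  x2 = (3 - (-1)·-0.7200) / (5) = 0.4560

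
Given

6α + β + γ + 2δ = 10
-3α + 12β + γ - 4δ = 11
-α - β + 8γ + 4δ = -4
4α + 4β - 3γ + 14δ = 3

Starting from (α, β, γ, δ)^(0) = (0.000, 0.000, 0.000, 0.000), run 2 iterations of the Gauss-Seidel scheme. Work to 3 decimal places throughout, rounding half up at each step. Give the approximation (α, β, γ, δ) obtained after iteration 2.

(1.689, 1.126, 0.187, -0.550)

Iteration 1:
  α = (10 - (1)·0.000 - (1)·0.000 - (2)·0.000) / (6) = 1.667
  β = (11 - (-3)·1.667 - (1)·0.000 - (-4)·0.000) / (12) = 1.333
  γ = (-4 - (-1)·1.667 - (-1)·1.333 - (4)·0.000) / (8) = -0.125
  δ = (3 - (4)·1.667 - (4)·1.333 - (-3)·-0.125) / (14) = -0.670
Iteration 2:
  α = (10 - (1)·1.333 - (1)·-0.125 - (2)·-0.670) / (6) = 1.689
  β = (11 - (-3)·1.689 - (1)·-0.125 - (-4)·-0.670) / (12) = 1.126
  γ = (-4 - (-1)·1.689 - (-1)·1.126 - (4)·-0.670) / (8) = 0.187
  δ = (3 - (4)·1.689 - (4)·1.126 - (-3)·0.187) / (14) = -0.550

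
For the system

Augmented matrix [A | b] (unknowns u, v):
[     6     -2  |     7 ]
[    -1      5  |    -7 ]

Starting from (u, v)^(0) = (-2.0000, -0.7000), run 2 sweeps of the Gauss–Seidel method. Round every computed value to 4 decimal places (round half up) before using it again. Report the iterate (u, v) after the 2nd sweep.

(0.7622, -1.2476)

Iteration 1:
  u = (7 - (-2)·-0.7000) / (6) = 0.9333
  v = (-7 - (-1)·0.9333) / (5) = -1.2133
Iteration 2:
  u = (7 - (-2)·-1.2133) / (6) = 0.7622
  v = (-7 - (-1)·0.7622) / (5) = -1.2476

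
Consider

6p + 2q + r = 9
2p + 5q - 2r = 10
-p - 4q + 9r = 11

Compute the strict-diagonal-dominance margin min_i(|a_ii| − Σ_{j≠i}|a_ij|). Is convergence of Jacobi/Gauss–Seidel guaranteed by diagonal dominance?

1

row 1: |6| − (2+1) = 3
row 2: |5| − (2+2) = 1
row 3: |9| − (1+4) = 4
minimum over rows = 1 → strictly diagonally dominant (convergence guaranteed)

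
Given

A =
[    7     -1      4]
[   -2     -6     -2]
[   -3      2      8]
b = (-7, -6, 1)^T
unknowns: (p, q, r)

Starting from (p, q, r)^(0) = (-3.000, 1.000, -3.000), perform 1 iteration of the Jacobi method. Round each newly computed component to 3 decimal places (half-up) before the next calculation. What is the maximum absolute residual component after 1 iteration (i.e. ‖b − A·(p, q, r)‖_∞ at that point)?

11.214

Iteration 1:
  p = (-7 - (-1)·1.000 - (4)·-3.000) / (7) = 0.857
  q = (-6 - (-2)·-3.000 - (-2)·-3.000) / (-6) = 3.000
  r = (1 - (-3)·-3.000 - (2)·1.000) / (8) = -1.250
Residual b − A·x = (-4.999, 11.214, 7.571); ∞-norm = 11.214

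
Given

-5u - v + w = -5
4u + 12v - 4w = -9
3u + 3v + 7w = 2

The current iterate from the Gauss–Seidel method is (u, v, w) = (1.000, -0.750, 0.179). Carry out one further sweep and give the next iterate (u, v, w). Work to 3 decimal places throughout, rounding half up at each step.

(1.186, -1.086, 0.243)

One sweep:
  u = (-5 - (-1)·-0.750 - (1)·0.179) / (-5) = 1.186
  v = (-9 - (4)·1.186 - (-4)·0.179) / (12) = -1.086
  w = (2 - (3)·1.186 - (3)·-1.086) / (7) = 0.243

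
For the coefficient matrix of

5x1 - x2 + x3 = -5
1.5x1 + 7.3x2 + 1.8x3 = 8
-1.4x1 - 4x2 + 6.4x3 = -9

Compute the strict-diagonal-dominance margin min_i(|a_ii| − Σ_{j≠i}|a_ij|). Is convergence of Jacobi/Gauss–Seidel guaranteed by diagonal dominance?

row 1: |5| − (1+1) = 3
row 2: |7.3| − (1.5+1.8) = 4
row 3: |6.4| − (1.4+4) = 1
minimum over rows = 1 → strictly diagonally dominant (convergence guaranteed)

1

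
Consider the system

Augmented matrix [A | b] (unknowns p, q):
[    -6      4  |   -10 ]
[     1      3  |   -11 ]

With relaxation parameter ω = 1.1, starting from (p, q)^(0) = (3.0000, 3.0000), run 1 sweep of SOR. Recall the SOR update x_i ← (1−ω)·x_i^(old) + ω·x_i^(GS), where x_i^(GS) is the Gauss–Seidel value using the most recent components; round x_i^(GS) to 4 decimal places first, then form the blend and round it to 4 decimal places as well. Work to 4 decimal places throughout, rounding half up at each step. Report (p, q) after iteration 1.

(3.7334, -5.7022)

Iteration 1:
  p: GS value = (-10 - (4)·3.0000) / (-6) = 3.6667;  p ← (1−ω)·3.0000 + ω·3.6667 = 3.7334
  q: GS value = (-11 - (1)·3.7334) / (3) = -4.9111;  q ← (1−ω)·3.0000 + ω·-4.9111 = -5.7022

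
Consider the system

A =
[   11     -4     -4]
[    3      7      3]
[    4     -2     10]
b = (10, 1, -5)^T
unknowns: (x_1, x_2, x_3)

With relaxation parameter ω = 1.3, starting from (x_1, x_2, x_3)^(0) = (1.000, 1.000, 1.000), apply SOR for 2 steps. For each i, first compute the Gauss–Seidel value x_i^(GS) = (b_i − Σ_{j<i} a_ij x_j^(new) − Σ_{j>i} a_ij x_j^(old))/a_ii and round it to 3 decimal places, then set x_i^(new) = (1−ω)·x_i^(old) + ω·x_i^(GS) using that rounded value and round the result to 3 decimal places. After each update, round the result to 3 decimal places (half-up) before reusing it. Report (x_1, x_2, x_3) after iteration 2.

Iteration 1:
  x_1: GS value = (10 - (-4)·1.000 - (-4)·1.000) / (11) = 1.636;  x_1 ← (1−ω)·1.000 + ω·1.636 = 1.827
  x_2: GS value = (1 - (3)·1.827 - (3)·1.000) / (7) = -1.069;  x_2 ← (1−ω)·1.000 + ω·-1.069 = -1.690
  x_3: GS value = (-5 - (4)·1.827 - (-2)·-1.690) / (10) = -1.569;  x_3 ← (1−ω)·1.000 + ω·-1.569 = -2.340
Iteration 2:
  x_1: GS value = (10 - (-4)·-1.690 - (-4)·-2.340) / (11) = -0.556;  x_1 ← (1−ω)·1.827 + ω·-0.556 = -1.271
  x_2: GS value = (1 - (3)·-1.271 - (3)·-2.340) / (7) = 1.690;  x_2 ← (1−ω)·-1.690 + ω·1.690 = 2.704
  x_3: GS value = (-5 - (4)·-1.271 - (-2)·2.704) / (10) = 0.549;  x_3 ← (1−ω)·-2.340 + ω·0.549 = 1.416

(-1.271, 2.704, 1.416)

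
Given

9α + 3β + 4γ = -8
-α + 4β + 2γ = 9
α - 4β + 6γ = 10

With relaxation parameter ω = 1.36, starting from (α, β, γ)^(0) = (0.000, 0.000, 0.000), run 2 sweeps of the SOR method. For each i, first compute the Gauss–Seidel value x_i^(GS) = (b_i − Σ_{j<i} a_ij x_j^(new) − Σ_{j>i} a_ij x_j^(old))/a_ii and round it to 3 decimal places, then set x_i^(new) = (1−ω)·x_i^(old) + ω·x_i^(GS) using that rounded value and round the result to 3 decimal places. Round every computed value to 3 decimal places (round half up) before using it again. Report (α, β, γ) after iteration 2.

(-4.961, -2.941, -1.054)

Iteration 1:
  α: GS value = (-8 - (3)·0.000 - (4)·0.000) / (9) = -0.889;  α ← (1−ω)·0.000 + ω·-0.889 = -1.209
  β: GS value = (9 - (-1)·-1.209 - (2)·0.000) / (4) = 1.948;  β ← (1−ω)·0.000 + ω·1.948 = 2.649
  γ: GS value = (10 - (1)·-1.209 - (-4)·2.649) / (6) = 3.634;  γ ← (1−ω)·0.000 + ω·3.634 = 4.942
Iteration 2:
  α: GS value = (-8 - (3)·2.649 - (4)·4.942) / (9) = -3.968;  α ← (1−ω)·-1.209 + ω·-3.968 = -4.961
  β: GS value = (9 - (-1)·-4.961 - (2)·4.942) / (4) = -1.461;  β ← (1−ω)·2.649 + ω·-1.461 = -2.941
  γ: GS value = (10 - (1)·-4.961 - (-4)·-2.941) / (6) = 0.533;  γ ← (1−ω)·4.942 + ω·0.533 = -1.054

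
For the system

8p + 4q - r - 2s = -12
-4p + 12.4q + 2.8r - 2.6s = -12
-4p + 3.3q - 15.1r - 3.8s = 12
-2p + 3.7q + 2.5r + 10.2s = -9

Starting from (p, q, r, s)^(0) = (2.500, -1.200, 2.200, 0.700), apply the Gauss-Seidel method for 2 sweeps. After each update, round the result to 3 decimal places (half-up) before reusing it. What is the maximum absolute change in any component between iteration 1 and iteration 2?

0.503

Iteration 1:
  p = (-12 - (4)·-1.200 - (-1)·2.200 - (-2)·0.700) / (8) = -0.450
  q = (-12 - (-4)·-0.450 - (2.8)·2.200 - (-2.6)·0.700) / (12.4) = -1.463
  r = (12 - (-4)·-0.450 - (3.3)·-1.463 - (-3.8)·0.700) / (-15.1) = -1.171
  s = (-9 - (-2)·-0.450 - (3.7)·-1.463 - (2.5)·-1.171) / (10.2) = -0.153
Iteration 2:
  p = (-12 - (4)·-1.463 - (-1)·-1.171 - (-2)·-0.153) / (8) = -0.953
  q = (-12 - (-4)·-0.953 - (2.8)·-1.171 - (-2.6)·-0.153) / (12.4) = -1.043
  r = (12 - (-4)·-0.953 - (3.3)·-1.043 - (-3.8)·-0.153) / (-15.1) = -0.732
  s = (-9 - (-2)·-0.953 - (3.7)·-1.043 - (2.5)·-0.732) / (10.2) = -0.511
Change: (-0.503, 0.420, 0.439, -0.358) → max |·| = 0.503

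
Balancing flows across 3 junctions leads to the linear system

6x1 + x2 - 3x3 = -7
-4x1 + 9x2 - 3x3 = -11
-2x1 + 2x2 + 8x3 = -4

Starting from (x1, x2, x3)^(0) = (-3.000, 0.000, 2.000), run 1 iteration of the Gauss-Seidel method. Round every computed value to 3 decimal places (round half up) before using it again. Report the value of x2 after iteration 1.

Iteration 1:
  x1 = (-7 - (1)·0.000 - (-3)·2.000) / (6) = -0.167
  x2 = (-11 - (-4)·-0.167 - (-3)·2.000) / (9) = -0.630
  x3 = (-4 - (-2)·-0.167 - (2)·-0.630) / (8) = -0.384

-0.630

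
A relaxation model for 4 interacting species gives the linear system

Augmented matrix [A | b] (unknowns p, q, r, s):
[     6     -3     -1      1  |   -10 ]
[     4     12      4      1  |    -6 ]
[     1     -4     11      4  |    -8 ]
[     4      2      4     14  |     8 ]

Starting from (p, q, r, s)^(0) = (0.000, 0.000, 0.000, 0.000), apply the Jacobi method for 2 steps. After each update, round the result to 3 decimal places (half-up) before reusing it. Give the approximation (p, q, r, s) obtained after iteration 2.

(-2.133, 0.250, -0.965, 1.327)

Iteration 1:
  p = (-10 - (-3)·0.000 - (-1)·0.000 - (1)·0.000) / (6) = -1.667
  q = (-6 - (4)·0.000 - (4)·0.000 - (1)·0.000) / (12) = -0.500
  r = (-8 - (1)·0.000 - (-4)·0.000 - (4)·0.000) / (11) = -0.727
  s = (8 - (4)·0.000 - (2)·0.000 - (4)·0.000) / (14) = 0.571
Iteration 2:
  p = (-10 - (-3)·-0.500 - (-1)·-0.727 - (1)·0.571) / (6) = -2.133
  q = (-6 - (4)·-1.667 - (4)·-0.727 - (1)·0.571) / (12) = 0.250
  r = (-8 - (1)·-1.667 - (-4)·-0.500 - (4)·0.571) / (11) = -0.965
  s = (8 - (4)·-1.667 - (2)·-0.500 - (4)·-0.727) / (14) = 1.327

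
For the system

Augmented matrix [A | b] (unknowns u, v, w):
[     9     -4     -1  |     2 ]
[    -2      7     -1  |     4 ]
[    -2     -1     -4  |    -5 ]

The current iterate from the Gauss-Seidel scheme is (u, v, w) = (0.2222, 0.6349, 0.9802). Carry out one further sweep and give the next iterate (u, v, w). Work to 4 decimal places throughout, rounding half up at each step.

One sweep:
  u = (2 - (-4)·0.6349 - (-1)·0.9802) / (9) = 0.6133
  v = (4 - (-2)·0.6133 - (-1)·0.9802) / (7) = 0.8867
  w = (-5 - (-2)·0.6133 - (-1)·0.8867) / (-4) = 0.7217

(0.6133, 0.8867, 0.7217)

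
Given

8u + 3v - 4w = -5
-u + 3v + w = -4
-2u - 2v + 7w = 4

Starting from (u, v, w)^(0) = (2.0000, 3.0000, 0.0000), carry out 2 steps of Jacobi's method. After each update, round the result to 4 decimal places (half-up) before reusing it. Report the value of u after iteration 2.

0.6250

Iteration 1:
  u = (-5 - (3)·3.0000 - (-4)·0.0000) / (8) = -1.7500
  v = (-4 - (-1)·2.0000 - (1)·0.0000) / (3) = -0.6667
  w = (4 - (-2)·2.0000 - (-2)·3.0000) / (7) = 2.0000
Iteration 2:
  u = (-5 - (3)·-0.6667 - (-4)·2.0000) / (8) = 0.6250
  v = (-4 - (-1)·-1.7500 - (1)·2.0000) / (3) = -2.5833
  w = (4 - (-2)·-1.7500 - (-2)·-0.6667) / (7) = -0.1191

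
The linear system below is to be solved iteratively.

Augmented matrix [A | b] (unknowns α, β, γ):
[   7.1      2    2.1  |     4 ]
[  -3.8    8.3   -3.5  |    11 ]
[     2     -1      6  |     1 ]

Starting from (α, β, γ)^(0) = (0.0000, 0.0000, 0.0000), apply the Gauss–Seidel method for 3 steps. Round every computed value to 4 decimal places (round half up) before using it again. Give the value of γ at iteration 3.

Iteration 1:
  α = (4 - (2)·0.0000 - (2.1)·0.0000) / (7.1) = 0.5634
  β = (11 - (-3.8)·0.5634 - (-3.5)·0.0000) / (8.3) = 1.5832
  γ = (1 - (2)·0.5634 - (-1)·1.5832) / (6) = 0.2427
Iteration 2:
  α = (4 - (2)·1.5832 - (2.1)·0.2427) / (7.1) = 0.0456
  β = (11 - (-3.8)·0.0456 - (-3.5)·0.2427) / (8.3) = 1.4485
  γ = (1 - (2)·0.0456 - (-1)·1.4485) / (6) = 0.3929
Iteration 3:
  α = (4 - (2)·1.4485 - (2.1)·0.3929) / (7.1) = 0.0391
  β = (11 - (-3.8)·0.0391 - (-3.5)·0.3929) / (8.3) = 1.5089
  γ = (1 - (2)·0.0391 - (-1)·1.5089) / (6) = 0.4051

0.4051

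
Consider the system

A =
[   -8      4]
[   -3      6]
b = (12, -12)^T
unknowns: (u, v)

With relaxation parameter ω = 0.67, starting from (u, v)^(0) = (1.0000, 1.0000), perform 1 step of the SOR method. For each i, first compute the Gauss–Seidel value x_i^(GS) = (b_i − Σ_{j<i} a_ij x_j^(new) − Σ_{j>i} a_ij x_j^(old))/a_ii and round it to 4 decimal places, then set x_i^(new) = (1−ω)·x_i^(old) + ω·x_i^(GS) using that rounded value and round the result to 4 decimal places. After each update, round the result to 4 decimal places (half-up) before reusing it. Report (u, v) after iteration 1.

(-0.3400, -1.1239)

Iteration 1:
  u: GS value = (12 - (4)·1.0000) / (-8) = -1.0000;  u ← (1−ω)·1.0000 + ω·-1.0000 = -0.3400
  v: GS value = (-12 - (-3)·-0.3400) / (6) = -2.1700;  v ← (1−ω)·1.0000 + ω·-2.1700 = -1.1239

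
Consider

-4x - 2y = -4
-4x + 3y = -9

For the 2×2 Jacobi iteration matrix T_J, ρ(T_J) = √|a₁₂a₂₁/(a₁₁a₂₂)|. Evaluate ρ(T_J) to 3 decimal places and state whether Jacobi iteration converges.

a₁₂a₂₁/(a₁₁a₂₂) = (-2)·(-4) / ((-4)·(3)) = -0.666667
ρ = √|-0.666667| = √0.666667 = 0.816
ρ < 1, so Jacobi converges

0.816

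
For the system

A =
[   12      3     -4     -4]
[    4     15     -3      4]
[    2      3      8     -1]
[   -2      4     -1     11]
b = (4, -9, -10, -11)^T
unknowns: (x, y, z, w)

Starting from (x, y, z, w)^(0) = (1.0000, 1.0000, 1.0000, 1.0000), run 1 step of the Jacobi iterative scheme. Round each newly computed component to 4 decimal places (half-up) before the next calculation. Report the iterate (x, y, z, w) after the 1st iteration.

Iteration 1:
  x = (4 - (3)·1.0000 - (-4)·1.0000 - (-4)·1.0000) / (12) = 0.7500
  y = (-9 - (4)·1.0000 - (-3)·1.0000 - (4)·1.0000) / (15) = -0.9333
  z = (-10 - (2)·1.0000 - (3)·1.0000 - (-1)·1.0000) / (8) = -1.7500
  w = (-11 - (-2)·1.0000 - (4)·1.0000 - (-1)·1.0000) / (11) = -1.0909

(0.7500, -0.9333, -1.7500, -1.0909)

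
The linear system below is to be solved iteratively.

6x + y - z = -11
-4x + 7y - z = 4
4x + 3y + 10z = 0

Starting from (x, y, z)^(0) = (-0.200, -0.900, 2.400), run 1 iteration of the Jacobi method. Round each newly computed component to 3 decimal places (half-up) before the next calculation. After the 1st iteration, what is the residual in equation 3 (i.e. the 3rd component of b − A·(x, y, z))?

-0.768

Iteration 1:
  x = (-11 - (1)·-0.900 - (-1)·2.400) / (6) = -1.283
  y = (4 - (-4)·-0.200 - (-1)·2.400) / (7) = 0.800
  z = (0 - (4)·-0.200 - (3)·-0.900) / (10) = 0.350
Residual b − A·x = (-3.752, -6.382, -0.768)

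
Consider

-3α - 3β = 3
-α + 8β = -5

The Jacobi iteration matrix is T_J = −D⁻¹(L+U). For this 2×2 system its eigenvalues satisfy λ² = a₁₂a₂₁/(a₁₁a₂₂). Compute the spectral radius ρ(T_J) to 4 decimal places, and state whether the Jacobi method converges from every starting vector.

a₁₂a₂₁/(a₁₁a₂₂) = (-3)·(-1) / ((-3)·(8)) = -0.125000
ρ = √|-0.125000| = √0.125000 = 0.3536
ρ < 1, so Jacobi converges

0.3536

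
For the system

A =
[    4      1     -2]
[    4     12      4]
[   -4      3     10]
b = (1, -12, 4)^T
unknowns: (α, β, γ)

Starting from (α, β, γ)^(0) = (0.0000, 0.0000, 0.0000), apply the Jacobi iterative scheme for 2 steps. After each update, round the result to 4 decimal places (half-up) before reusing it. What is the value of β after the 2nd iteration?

Iteration 1:
  α = (1 - (1)·0.0000 - (-2)·0.0000) / (4) = 0.2500
  β = (-12 - (4)·0.0000 - (4)·0.0000) / (12) = -1.0000
  γ = (4 - (-4)·0.0000 - (3)·0.0000) / (10) = 0.4000
Iteration 2:
  α = (1 - (1)·-1.0000 - (-2)·0.4000) / (4) = 0.7000
  β = (-12 - (4)·0.2500 - (4)·0.4000) / (12) = -1.2167
  γ = (4 - (-4)·0.2500 - (3)·-1.0000) / (10) = 0.8000

-1.2167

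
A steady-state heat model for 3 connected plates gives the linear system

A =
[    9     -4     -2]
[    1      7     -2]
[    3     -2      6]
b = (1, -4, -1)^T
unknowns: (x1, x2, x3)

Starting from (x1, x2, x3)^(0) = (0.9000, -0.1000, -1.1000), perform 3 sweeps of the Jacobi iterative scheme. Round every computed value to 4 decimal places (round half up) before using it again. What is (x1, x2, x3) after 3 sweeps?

(-0.3065, -0.6211, -0.1685)

Iteration 1:
  x1 = (1 - (-4)·-0.1000 - (-2)·-1.1000) / (9) = -0.1778
  x2 = (-4 - (1)·0.9000 - (-2)·-1.1000) / (7) = -1.0143
  x3 = (-1 - (3)·0.9000 - (-2)·-0.1000) / (6) = -0.6500
Iteration 2:
  x1 = (1 - (-4)·-1.0143 - (-2)·-0.6500) / (9) = -0.4841
  x2 = (-4 - (1)·-0.1778 - (-2)·-0.6500) / (7) = -0.7317
  x3 = (-1 - (3)·-0.1778 - (-2)·-1.0143) / (6) = -0.4159
Iteration 3:
  x1 = (1 - (-4)·-0.7317 - (-2)·-0.4159) / (9) = -0.3065
  x2 = (-4 - (1)·-0.4841 - (-2)·-0.4159) / (7) = -0.6211
  x3 = (-1 - (3)·-0.4841 - (-2)·-0.7317) / (6) = -0.1685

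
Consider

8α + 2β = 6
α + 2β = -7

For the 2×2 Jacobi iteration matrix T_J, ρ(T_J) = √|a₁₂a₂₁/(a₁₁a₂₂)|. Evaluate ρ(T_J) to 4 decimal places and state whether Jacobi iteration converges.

a₁₂a₂₁/(a₁₁a₂₂) = (2)·(1) / ((8)·(2)) = 0.125000
ρ = √|0.125000| = √0.125000 = 0.3536
ρ < 1, so Jacobi converges

0.3536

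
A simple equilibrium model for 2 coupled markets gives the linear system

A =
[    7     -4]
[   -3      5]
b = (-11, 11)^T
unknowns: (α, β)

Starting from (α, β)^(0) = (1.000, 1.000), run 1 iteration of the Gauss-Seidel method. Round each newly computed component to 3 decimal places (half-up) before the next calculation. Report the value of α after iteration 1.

Iteration 1:
  α = (-11 - (-4)·1.000) / (7) = -1.000
  β = (11 - (-3)·-1.000) / (5) = 1.600

-1.000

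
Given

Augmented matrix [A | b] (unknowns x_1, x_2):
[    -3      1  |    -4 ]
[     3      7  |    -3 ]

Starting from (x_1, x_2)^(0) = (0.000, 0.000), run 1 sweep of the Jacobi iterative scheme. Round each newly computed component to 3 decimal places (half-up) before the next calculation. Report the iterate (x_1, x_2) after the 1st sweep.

Iteration 1:
  x_1 = (-4 - (1)·0.000) / (-3) = 1.333
  x_2 = (-3 - (3)·0.000) / (7) = -0.429

(1.333, -0.429)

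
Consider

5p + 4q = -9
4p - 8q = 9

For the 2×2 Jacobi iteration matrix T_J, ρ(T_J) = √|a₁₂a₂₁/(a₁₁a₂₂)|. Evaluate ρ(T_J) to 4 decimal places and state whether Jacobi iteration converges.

0.6325

a₁₂a₂₁/(a₁₁a₂₂) = (4)·(4) / ((5)·(-8)) = -0.400000
ρ = √|-0.400000| = √0.400000 = 0.6325
ρ < 1, so Jacobi converges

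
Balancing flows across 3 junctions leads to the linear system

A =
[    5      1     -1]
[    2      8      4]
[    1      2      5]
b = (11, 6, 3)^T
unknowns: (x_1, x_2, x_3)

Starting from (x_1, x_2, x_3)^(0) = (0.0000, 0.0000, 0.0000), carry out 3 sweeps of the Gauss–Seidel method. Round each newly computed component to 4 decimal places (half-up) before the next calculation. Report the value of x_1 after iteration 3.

2.1865

Iteration 1:
  x_1 = (11 - (1)·0.0000 - (-1)·0.0000) / (5) = 2.2000
  x_2 = (6 - (2)·2.2000 - (4)·0.0000) / (8) = 0.2000
  x_3 = (3 - (1)·2.2000 - (2)·0.2000) / (5) = 0.0800
Iteration 2:
  x_1 = (11 - (1)·0.2000 - (-1)·0.0800) / (5) = 2.1760
  x_2 = (6 - (2)·2.1760 - (4)·0.0800) / (8) = 0.1660
  x_3 = (3 - (1)·2.1760 - (2)·0.1660) / (5) = 0.0984
Iteration 3:
  x_1 = (11 - (1)·0.1660 - (-1)·0.0984) / (5) = 2.1865
  x_2 = (6 - (2)·2.1865 - (4)·0.0984) / (8) = 0.1542
  x_3 = (3 - (1)·2.1865 - (2)·0.1542) / (5) = 0.1010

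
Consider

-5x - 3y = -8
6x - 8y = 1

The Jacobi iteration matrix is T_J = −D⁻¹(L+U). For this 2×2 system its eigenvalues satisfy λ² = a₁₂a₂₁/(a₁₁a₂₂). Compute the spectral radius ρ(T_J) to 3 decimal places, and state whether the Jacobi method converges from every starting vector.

a₁₂a₂₁/(a₁₁a₂₂) = (-3)·(6) / ((-5)·(-8)) = -0.450000
ρ = √|-0.450000| = √0.450000 = 0.671
ρ < 1, so Jacobi converges

0.671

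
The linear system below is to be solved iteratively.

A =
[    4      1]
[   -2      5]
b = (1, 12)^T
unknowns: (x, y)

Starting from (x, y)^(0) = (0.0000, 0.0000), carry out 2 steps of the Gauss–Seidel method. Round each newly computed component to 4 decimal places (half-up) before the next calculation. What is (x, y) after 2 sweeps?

Iteration 1:
  x = (1 - (1)·0.0000) / (4) = 0.2500
  y = (12 - (-2)·0.2500) / (5) = 2.5000
Iteration 2:
  x = (1 - (1)·2.5000) / (4) = -0.3750
  y = (12 - (-2)·-0.3750) / (5) = 2.2500

(-0.3750, 2.2500)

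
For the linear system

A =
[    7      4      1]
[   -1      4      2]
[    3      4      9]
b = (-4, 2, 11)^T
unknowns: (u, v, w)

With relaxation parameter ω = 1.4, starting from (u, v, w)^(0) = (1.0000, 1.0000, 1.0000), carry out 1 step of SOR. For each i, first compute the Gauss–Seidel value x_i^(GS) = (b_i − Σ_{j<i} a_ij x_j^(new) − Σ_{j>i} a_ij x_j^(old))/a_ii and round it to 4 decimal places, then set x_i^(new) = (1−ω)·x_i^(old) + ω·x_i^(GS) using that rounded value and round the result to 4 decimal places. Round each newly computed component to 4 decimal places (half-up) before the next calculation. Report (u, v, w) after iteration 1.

(-2.2000, -1.1700, 3.0658)

Iteration 1:
  u: GS value = (-4 - (4)·1.0000 - (1)·1.0000) / (7) = -1.2857;  u ← (1−ω)·1.0000 + ω·-1.2857 = -2.2000
  v: GS value = (2 - (-1)·-2.2000 - (2)·1.0000) / (4) = -0.5500;  v ← (1−ω)·1.0000 + ω·-0.5500 = -1.1700
  w: GS value = (11 - (3)·-2.2000 - (4)·-1.1700) / (9) = 2.4756;  w ← (1−ω)·1.0000 + ω·2.4756 = 3.0658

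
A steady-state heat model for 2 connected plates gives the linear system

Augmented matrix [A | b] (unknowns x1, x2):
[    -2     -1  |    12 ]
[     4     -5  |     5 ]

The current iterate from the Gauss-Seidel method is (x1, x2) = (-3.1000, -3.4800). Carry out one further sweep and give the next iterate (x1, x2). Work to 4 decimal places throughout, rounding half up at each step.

(-4.2600, -4.4080)

One sweep:
  x1 = (12 - (-1)·-3.4800) / (-2) = -4.2600
  x2 = (5 - (4)·-4.2600) / (-5) = -4.4080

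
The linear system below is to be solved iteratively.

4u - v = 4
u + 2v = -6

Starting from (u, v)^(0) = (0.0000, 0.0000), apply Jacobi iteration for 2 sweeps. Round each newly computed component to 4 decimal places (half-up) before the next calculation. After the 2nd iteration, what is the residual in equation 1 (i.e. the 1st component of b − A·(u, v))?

-0.5000

Iteration 1:
  u = (4 - (-1)·0.0000) / (4) = 1.0000
  v = (-6 - (1)·0.0000) / (2) = -3.0000
Iteration 2:
  u = (4 - (-1)·-3.0000) / (4) = 0.2500
  v = (-6 - (1)·1.0000) / (2) = -3.5000
Residual b − A·x = (-0.5000, 0.7500)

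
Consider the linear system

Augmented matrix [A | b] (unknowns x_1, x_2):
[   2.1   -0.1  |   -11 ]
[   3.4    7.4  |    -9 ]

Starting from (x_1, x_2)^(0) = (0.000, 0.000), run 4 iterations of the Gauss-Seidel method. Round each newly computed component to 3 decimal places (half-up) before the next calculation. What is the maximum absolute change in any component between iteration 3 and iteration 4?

Iteration 1:
  x_1 = (-11 - (-0.1)·0.000) / (2.1) = -5.238
  x_2 = (-9 - (3.4)·-5.238) / (7.4) = 1.190
Iteration 2:
  x_1 = (-11 - (-0.1)·1.190) / (2.1) = -5.181
  x_2 = (-9 - (3.4)·-5.181) / (7.4) = 1.164
Iteration 3:
  x_1 = (-11 - (-0.1)·1.164) / (2.1) = -5.183
  x_2 = (-9 - (3.4)·-5.183) / (7.4) = 1.165
Iteration 4:
  x_1 = (-11 - (-0.1)·1.165) / (2.1) = -5.183
  x_2 = (-9 - (3.4)·-5.183) / (7.4) = 1.165
Change: (0.000, 0.000) → max |·| = 0.000

0.000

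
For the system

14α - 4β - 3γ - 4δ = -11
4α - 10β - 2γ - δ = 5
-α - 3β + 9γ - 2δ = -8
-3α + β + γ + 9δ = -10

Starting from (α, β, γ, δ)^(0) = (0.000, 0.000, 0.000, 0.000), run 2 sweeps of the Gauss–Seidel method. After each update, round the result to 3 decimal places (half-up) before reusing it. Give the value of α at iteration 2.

Iteration 1:
  α = (-11 - (-4)·0.000 - (-3)·0.000 - (-4)·0.000) / (14) = -0.786
  β = (5 - (4)·-0.786 - (-2)·0.000 - (-1)·0.000) / (-10) = -0.814
  γ = (-8 - (-1)·-0.786 - (-3)·-0.814 - (-2)·0.000) / (9) = -1.248
  δ = (-10 - (-3)·-0.786 - (1)·-0.814 - (1)·-1.248) / (9) = -1.144
Iteration 2:
  α = (-11 - (-4)·-0.814 - (-3)·-1.248 - (-4)·-1.144) / (14) = -1.613
  β = (5 - (4)·-1.613 - (-2)·-1.248 - (-1)·-1.144) / (-10) = -0.781
  γ = (-8 - (-1)·-1.613 - (-3)·-0.781 - (-2)·-1.144) / (9) = -1.583
  δ = (-10 - (-3)·-1.613 - (1)·-0.781 - (1)·-1.583) / (9) = -1.386

-1.613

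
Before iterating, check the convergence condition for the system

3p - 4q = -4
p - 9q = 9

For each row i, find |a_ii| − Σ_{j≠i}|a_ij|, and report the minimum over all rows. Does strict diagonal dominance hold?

row 1: |3| − (4) = -1
row 2: |-9| − (1) = 8
minimum over rows = -1 → not strictly diagonally dominant

-1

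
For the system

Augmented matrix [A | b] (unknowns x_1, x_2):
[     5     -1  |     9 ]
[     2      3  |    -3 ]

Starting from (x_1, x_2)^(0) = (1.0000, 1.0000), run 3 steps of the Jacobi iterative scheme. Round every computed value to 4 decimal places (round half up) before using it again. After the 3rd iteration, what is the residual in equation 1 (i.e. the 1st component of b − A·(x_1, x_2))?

0.3557

Iteration 1:
  x_1 = (9 - (-1)·1.0000) / (5) = 2.0000
  x_2 = (-3 - (2)·1.0000) / (3) = -1.6667
Iteration 2:
  x_1 = (9 - (-1)·-1.6667) / (5) = 1.4667
  x_2 = (-3 - (2)·2.0000) / (3) = -2.3333
Iteration 3:
  x_1 = (9 - (-1)·-2.3333) / (5) = 1.3333
  x_2 = (-3 - (2)·1.4667) / (3) = -1.9778
Residual b − A·x = (0.3557, 0.2668)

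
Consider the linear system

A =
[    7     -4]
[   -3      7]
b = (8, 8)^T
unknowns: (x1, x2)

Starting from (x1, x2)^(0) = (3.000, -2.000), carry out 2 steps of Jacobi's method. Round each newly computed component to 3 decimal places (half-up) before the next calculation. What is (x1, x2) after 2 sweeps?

(2.531, 1.143)

Iteration 1:
  x1 = (8 - (-4)·-2.000) / (7) = 0.000
  x2 = (8 - (-3)·3.000) / (7) = 2.429
Iteration 2:
  x1 = (8 - (-4)·2.429) / (7) = 2.531
  x2 = (8 - (-3)·0.000) / (7) = 1.143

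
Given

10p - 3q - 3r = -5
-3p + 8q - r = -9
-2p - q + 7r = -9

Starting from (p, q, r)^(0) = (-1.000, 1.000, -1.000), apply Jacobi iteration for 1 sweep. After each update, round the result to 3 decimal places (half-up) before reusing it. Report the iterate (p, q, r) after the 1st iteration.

(-0.500, -1.625, -1.429)

Iteration 1:
  p = (-5 - (-3)·1.000 - (-3)·-1.000) / (10) = -0.500
  q = (-9 - (-3)·-1.000 - (-1)·-1.000) / (8) = -1.625
  r = (-9 - (-2)·-1.000 - (-1)·1.000) / (7) = -1.429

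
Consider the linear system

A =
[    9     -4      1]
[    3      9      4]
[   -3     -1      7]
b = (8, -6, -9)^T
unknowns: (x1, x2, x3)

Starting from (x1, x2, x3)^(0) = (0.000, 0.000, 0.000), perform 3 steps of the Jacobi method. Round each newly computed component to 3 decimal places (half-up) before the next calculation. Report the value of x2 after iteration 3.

Iteration 1:
  x1 = (8 - (-4)·0.000 - (1)·0.000) / (9) = 0.889
  x2 = (-6 - (3)·0.000 - (4)·0.000) / (9) = -0.667
  x3 = (-9 - (-3)·0.000 - (-1)·0.000) / (7) = -1.286
Iteration 2:
  x1 = (8 - (-4)·-0.667 - (1)·-1.286) / (9) = 0.735
  x2 = (-6 - (3)·0.889 - (4)·-1.286) / (9) = -0.391
  x3 = (-9 - (-3)·0.889 - (-1)·-0.667) / (7) = -1.000
Iteration 3:
  x1 = (8 - (-4)·-0.391 - (1)·-1.000) / (9) = 0.826
  x2 = (-6 - (3)·0.735 - (4)·-1.000) / (9) = -0.467
  x3 = (-9 - (-3)·0.735 - (-1)·-0.391) / (7) = -1.027

-0.467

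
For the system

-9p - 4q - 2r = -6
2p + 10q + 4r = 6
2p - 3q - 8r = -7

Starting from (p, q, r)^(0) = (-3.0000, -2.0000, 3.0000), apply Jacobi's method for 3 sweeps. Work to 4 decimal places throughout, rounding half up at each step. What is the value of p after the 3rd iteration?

Iteration 1:
  p = (-6 - (-4)·-2.0000 - (-2)·3.0000) / (-9) = 0.8889
  q = (6 - (2)·-3.0000 - (4)·3.0000) / (10) = 0.0000
  r = (-7 - (2)·-3.0000 - (-3)·-2.0000) / (-8) = 0.8750
Iteration 2:
  p = (-6 - (-4)·0.0000 - (-2)·0.8750) / (-9) = 0.4722
  q = (6 - (2)·0.8889 - (4)·0.8750) / (10) = 0.0722
  r = (-7 - (2)·0.8889 - (-3)·0.0000) / (-8) = 1.0972
Iteration 3:
  p = (-6 - (-4)·0.0722 - (-2)·1.0972) / (-9) = 0.3908
  q = (6 - (2)·0.4722 - (4)·1.0972) / (10) = 0.0667
  r = (-7 - (2)·0.4722 - (-3)·0.0722) / (-8) = 0.9660

0.3908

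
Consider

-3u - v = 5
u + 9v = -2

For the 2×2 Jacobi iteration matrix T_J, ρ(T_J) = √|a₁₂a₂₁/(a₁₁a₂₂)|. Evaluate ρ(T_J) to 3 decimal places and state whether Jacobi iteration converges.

a₁₂a₂₁/(a₁₁a₂₂) = (-1)·(1) / ((-3)·(9)) = 0.037037
ρ = √|0.037037| = √0.037037 = 0.192
ρ < 1, so Jacobi converges

0.192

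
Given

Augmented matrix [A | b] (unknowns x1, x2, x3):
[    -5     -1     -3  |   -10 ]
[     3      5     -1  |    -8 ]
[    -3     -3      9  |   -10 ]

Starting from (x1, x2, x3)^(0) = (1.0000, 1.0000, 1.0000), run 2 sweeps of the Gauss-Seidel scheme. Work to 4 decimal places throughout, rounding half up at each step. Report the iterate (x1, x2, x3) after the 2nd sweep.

(3.2747, -3.8484, -1.3023)

Iteration 1:
  x1 = (-10 - (-1)·1.0000 - (-3)·1.0000) / (-5) = 1.2000
  x2 = (-8 - (3)·1.2000 - (-1)·1.0000) / (5) = -2.1200
  x3 = (-10 - (-3)·1.2000 - (-3)·-2.1200) / (9) = -1.4178
Iteration 2:
  x1 = (-10 - (-1)·-2.1200 - (-3)·-1.4178) / (-5) = 3.2747
  x2 = (-8 - (3)·3.2747 - (-1)·-1.4178) / (5) = -3.8484
  x3 = (-10 - (-3)·3.2747 - (-3)·-3.8484) / (9) = -1.3023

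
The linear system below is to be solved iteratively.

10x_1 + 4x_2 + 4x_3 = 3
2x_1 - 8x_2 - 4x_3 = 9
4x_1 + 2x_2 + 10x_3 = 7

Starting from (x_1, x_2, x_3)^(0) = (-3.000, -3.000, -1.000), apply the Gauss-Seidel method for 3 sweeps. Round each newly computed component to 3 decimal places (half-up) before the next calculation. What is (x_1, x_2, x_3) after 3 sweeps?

Iteration 1:
  x_1 = (3 - (4)·-3.000 - (4)·-1.000) / (10) = 1.900
  x_2 = (9 - (2)·1.900 - (-4)·-1.000) / (-8) = -0.150
  x_3 = (7 - (4)·1.900 - (2)·-0.150) / (10) = -0.030
Iteration 2:
  x_1 = (3 - (4)·-0.150 - (4)·-0.030) / (10) = 0.372
  x_2 = (9 - (2)·0.372 - (-4)·-0.030) / (-8) = -1.017
  x_3 = (7 - (4)·0.372 - (2)·-1.017) / (10) = 0.755
Iteration 3:
  x_1 = (3 - (4)·-1.017 - (4)·0.755) / (10) = 0.405
  x_2 = (9 - (2)·0.405 - (-4)·0.755) / (-8) = -1.401
  x_3 = (7 - (4)·0.405 - (2)·-1.401) / (10) = 0.818

(0.405, -1.401, 0.818)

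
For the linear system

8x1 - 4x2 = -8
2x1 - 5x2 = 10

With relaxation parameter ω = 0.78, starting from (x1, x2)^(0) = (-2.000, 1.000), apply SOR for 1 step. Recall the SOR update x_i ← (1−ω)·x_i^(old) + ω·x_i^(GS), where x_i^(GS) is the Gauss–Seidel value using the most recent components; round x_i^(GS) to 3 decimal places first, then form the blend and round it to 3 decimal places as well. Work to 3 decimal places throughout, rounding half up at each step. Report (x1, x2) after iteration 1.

Iteration 1:
  x1: GS value = (-8 - (-4)·1.000) / (8) = -0.500;  x1 ← (1−ω)·-2.000 + ω·-0.500 = -0.830
  x2: GS value = (10 - (2)·-0.830) / (-5) = -2.332;  x2 ← (1−ω)·1.000 + ω·-2.332 = -1.599

(-0.830, -1.599)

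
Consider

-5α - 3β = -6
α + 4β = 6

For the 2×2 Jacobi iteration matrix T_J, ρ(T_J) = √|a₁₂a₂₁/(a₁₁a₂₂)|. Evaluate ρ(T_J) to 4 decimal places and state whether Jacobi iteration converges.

a₁₂a₂₁/(a₁₁a₂₂) = (-3)·(1) / ((-5)·(4)) = 0.150000
ρ = √|0.150000| = √0.150000 = 0.3873
ρ < 1, so Jacobi converges

0.3873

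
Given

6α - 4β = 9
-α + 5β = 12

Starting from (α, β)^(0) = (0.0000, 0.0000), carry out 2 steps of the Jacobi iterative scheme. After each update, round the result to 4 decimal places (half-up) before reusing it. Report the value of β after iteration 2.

Iteration 1:
  α = (9 - (-4)·0.0000) / (6) = 1.5000
  β = (12 - (-1)·0.0000) / (5) = 2.4000
Iteration 2:
  α = (9 - (-4)·2.4000) / (6) = 3.1000
  β = (12 - (-1)·1.5000) / (5) = 2.7000

2.7000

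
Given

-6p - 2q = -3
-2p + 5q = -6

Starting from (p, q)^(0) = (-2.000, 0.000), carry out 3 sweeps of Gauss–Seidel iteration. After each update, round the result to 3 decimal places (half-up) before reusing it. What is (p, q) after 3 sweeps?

(0.789, -0.884)

Iteration 1:
  p = (-3 - (-2)·0.000) / (-6) = 0.500
  q = (-6 - (-2)·0.500) / (5) = -1.000
Iteration 2:
  p = (-3 - (-2)·-1.000) / (-6) = 0.833
  q = (-6 - (-2)·0.833) / (5) = -0.867
Iteration 3:
  p = (-3 - (-2)·-0.867) / (-6) = 0.789
  q = (-6 - (-2)·0.789) / (5) = -0.884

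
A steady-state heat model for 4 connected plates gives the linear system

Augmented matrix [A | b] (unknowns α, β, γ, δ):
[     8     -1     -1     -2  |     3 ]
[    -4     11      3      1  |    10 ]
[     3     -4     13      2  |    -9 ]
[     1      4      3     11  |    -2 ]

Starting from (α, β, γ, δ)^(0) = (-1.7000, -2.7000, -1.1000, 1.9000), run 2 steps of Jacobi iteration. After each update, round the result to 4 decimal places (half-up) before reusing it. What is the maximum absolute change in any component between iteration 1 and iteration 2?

1.2344

Iteration 1:
  α = (3 - (-1)·-2.7000 - (-1)·-1.1000 - (-2)·1.9000) / (8) = 0.3750
  β = (10 - (-4)·-1.7000 - (3)·-1.1000 - (1)·1.9000) / (11) = 0.4182
  γ = (-9 - (3)·-1.7000 - (-4)·-2.7000 - (2)·1.9000) / (13) = -1.4231
  δ = (-2 - (1)·-1.7000 - (4)·-2.7000 - (3)·-1.1000) / (11) = 1.2545
Iteration 2:
  α = (3 - (-1)·0.4182 - (-1)·-1.4231 - (-2)·1.2545) / (8) = 0.5630
  β = (10 - (-4)·0.3750 - (3)·-1.4231 - (1)·1.2545) / (11) = 1.3195
  γ = (-9 - (3)·0.3750 - (-4)·0.4182 - (2)·1.2545) / (13) = -0.8432
  δ = (-2 - (1)·0.3750 - (4)·0.4182 - (3)·-1.4231) / (11) = 0.0201
Change: (0.1880, 0.9013, 0.5799, -1.2344) → max |·| = 1.2344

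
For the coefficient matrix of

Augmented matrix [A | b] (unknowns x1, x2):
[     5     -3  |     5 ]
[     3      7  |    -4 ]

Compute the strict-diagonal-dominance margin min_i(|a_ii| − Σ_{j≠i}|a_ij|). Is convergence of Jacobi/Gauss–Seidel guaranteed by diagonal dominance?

2

row 1: |5| − (3) = 2
row 2: |7| − (3) = 4
minimum over rows = 2 → strictly diagonally dominant (convergence guaranteed)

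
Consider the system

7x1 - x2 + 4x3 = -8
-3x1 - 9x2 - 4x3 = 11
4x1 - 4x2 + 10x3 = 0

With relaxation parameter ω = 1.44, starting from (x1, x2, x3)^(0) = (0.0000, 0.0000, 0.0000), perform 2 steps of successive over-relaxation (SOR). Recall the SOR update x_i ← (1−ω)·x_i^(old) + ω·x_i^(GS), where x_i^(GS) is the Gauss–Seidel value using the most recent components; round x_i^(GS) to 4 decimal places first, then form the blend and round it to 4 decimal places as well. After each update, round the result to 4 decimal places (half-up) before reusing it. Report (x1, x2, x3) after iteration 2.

Iteration 1:
  x1: GS value = (-8 - (-1)·0.0000 - (4)·0.0000) / (7) = -1.1429;  x1 ← (1−ω)·0.0000 + ω·-1.1429 = -1.6458
  x2: GS value = (11 - (-3)·-1.6458 - (-4)·0.0000) / (-9) = -0.6736;  x2 ← (1−ω)·0.0000 + ω·-0.6736 = -0.9700
  x3: GS value = (0 - (4)·-1.6458 - (-4)·-0.9700) / (10) = 0.2703;  x3 ← (1−ω)·0.0000 + ω·0.2703 = 0.3892
Iteration 2:
  x1: GS value = (-8 - (-1)·-0.9700 - (4)·0.3892) / (7) = -1.5038;  x1 ← (1−ω)·-1.6458 + ω·-1.5038 = -1.4413
  x2: GS value = (11 - (-3)·-1.4413 - (-4)·0.3892) / (-9) = -0.9148;  x2 ← (1−ω)·-0.9700 + ω·-0.9148 = -0.8905
  x3: GS value = (0 - (4)·-1.4413 - (-4)·-0.8905) / (10) = 0.2203;  x3 ← (1−ω)·0.3892 + ω·0.2203 = 0.1460

(-1.4413, -0.8905, 0.1460)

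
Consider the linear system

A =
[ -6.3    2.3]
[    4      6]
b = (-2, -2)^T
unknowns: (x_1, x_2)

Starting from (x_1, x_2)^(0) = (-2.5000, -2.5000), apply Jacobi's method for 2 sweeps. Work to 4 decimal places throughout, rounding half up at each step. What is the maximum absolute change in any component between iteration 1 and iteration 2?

1.3994

Iteration 1:
  x_1 = (-2 - (2.3)·-2.5000) / (-6.3) = -0.5952
  x_2 = (-2 - (4)·-2.5000) / (6) = 1.3333
Iteration 2:
  x_1 = (-2 - (2.3)·1.3333) / (-6.3) = 0.8042
  x_2 = (-2 - (4)·-0.5952) / (6) = 0.0635
Change: (1.3994, -1.2698) → max |·| = 1.3994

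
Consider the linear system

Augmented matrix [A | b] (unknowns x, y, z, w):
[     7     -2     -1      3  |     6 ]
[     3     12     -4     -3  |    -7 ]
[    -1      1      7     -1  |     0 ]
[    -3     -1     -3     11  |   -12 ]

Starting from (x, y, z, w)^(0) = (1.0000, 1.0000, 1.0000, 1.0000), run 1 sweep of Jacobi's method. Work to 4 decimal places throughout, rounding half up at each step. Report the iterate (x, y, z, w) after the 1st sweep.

(0.8571, -0.2500, 0.1429, -0.4545)

Iteration 1:
  x = (6 - (-2)·1.0000 - (-1)·1.0000 - (3)·1.0000) / (7) = 0.8571
  y = (-7 - (3)·1.0000 - (-4)·1.0000 - (-3)·1.0000) / (12) = -0.2500
  z = (0 - (-1)·1.0000 - (1)·1.0000 - (-1)·1.0000) / (7) = 0.1429
  w = (-12 - (-3)·1.0000 - (-1)·1.0000 - (-3)·1.0000) / (11) = -0.4545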